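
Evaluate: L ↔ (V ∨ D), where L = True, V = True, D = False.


L = True, V = True, D = False
Step 1: V ∨ D = True OR False = True
Step 2: L ↔ (True): true when both sides have same truth value.
Result: True ↔ True = True

True


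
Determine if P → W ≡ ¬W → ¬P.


Expression 1: P → W
Expression 2: ¬W → ¬P
Truth table (P W | Expr1 Expr2):
  T T |   T     T
  T F |   F     F
  F T |   T     T
  F F |   T     T
All 4 rows agree, so the expressions are logically equivalent.

Yes


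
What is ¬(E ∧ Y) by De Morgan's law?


De Morgan's law: ¬(P ∧ Q) ≡ ¬P ∨ ¬Q
¬(E ∧ Y) = ¬E ∨ ¬Y

¬E ∨ ¬Y


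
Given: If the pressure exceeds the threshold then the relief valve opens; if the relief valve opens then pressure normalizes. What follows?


Hypothetical syllogism: P → Q, Q → R ⊢ P → R
Premise 1: the pressure exceeds the threshold → the relief valve opens
Premise 2: the relief valve opens → pressure normalizes
Chain the implications: the middle term (the relief valve opens) links the two.
Conclusion: If the pressure exceeds the threshold, then pressure normalizes.

If the pressure exceeds the threshold, then pressure normalizes.


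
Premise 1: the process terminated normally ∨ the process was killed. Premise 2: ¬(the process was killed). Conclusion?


Disjunctive syllogism: P ∨ Q, ¬P ⊢ Q
Disjunction: the process terminated normally ∨ the process was killed
We know it is not the case that the process was killed.
By disjunctive syllogism, the other disjunct must be true.

The process terminated normally


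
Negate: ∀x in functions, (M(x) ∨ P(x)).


Original: ∀x (M(x) ∨ P(x))
Rule: ¬∀→∃, ¬∃→∀, negate predicate.
Negation: ∃x (¬M(x) ∧ ¬P(x))

∃x (¬M(x) ∧ ¬P(x))


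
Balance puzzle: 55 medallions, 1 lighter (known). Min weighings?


Each weighing has 3 outcomes (left heavy / balance / right heavy), so k weighings distinguish at most 3^k cases; splitting into three near-equal groups achieves this.
Need 3^k ≥ 55: 3^3 = 27 < 55 ≤ 3^4 = 81
k = ⌈log₃(55)⌉ = 4

4


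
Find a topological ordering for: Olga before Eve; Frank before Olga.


Constraints: Olga before Eve; Frank before Olga
Method: repeatedly schedule the remaining task that has no remaining task required before it.
  Step 1: remaining {Frank, Eve, Olga}; every task except Frank still has a predecessor pending → schedule Frank.
  Step 2: remaining {Eve, Olga}; every task except Olga still has a predecessor pending → schedule Olga.
  Step 3: only Eve remains → schedule Eve.
Resulting order:

Frank → Olga → Eve


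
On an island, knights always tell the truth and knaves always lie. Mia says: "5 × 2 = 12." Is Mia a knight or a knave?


Statement: "5 × 2 = 12."
Actual: 5 × 2 = 10
Claimed: 12
Statement is FALSE → Mia lies → Knave

Knave


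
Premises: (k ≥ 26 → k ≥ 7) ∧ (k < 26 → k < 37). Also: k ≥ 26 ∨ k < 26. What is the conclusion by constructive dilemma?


Constructive dilemma: (P → Q) ∧ (R → S), P ∨ R ⊢ Q ∨ S
Premise 1: k ≥ 26 → k ≥ 7
Premise 2: k < 26 → k < 37
Premise 3: k ≥ 26 ∨ k < 26
Case 1: Assuming k ≥ 26, then by Premise 1, k ≥ 7.
Case 2: Assuming k < 26, then by Premise 2, k < 37.
Since one of k ≥ 26 or k < 26 must hold, we get k ≥ 7 or k < 37.

k ≥ 7 or k < 37.


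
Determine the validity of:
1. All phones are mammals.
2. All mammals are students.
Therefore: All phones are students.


Premise 1: All phones are mammals.
Premise 2: All mammals are students.
Conclusion: All phones are students.
Barbara syllogism (AAA-1): All A are B, All B are C → All A are C.
Middle term (mammals) distributed in premise 2.

Valid


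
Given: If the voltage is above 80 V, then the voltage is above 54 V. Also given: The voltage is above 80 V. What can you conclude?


Modus ponens: P → Q, P ⊢ Q
P: the voltage is above 80 V
Q: the voltage is above 54 V
We have P → Q and P is true.
By modus ponens, Q must be true.

The voltage is above 54 V


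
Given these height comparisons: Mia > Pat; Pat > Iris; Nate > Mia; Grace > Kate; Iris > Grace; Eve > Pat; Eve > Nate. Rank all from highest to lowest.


Constraints: Mia > Pat; Pat > Iris; Nate > Mia; Grace > Kate; Iris > Grace; Eve > Pat; Eve > Nate
Method: at each step, the next-highest is the one remaining person who never appears on the smaller side of a constraint between remaining people.
  Step 1: remaining {Kate, Eve, Nate, Iris, Mia, Grace, Pat}; on the smaller side: {Kate, Nate, Iris, Mia, Grace, Pat} → Eve is next (Eve > Pat; Eve > Nate).
  Step 2: remaining {Kate, Nate, Iris, Mia, Grace, Pat}; on the smaller side: {Kate, Iris, Mia, Grace, Pat} → Nate is next (Nate > Mia).
  Step 3: remaining {Kate, Iris, Mia, Grace, Pat}; on the smaller side: {Kate, Iris, Grace, Pat} → Mia is next (Mia > Pat).
  Step 4: remaining {Kate, Iris, Grace, Pat}; on the smaller side: {Kate, Iris, Grace} → Pat is next (Pat > Iris).
  Step 5: remaining {Kate, Iris, Grace}; on the smaller side: {Kate, Grace} → Iris is next (Iris > Grace).
  Step 6: remaining {Kate, Grace}; on the smaller side: {Kate} → Grace is next (Grace > Kate).
  Step 7: only Kate remains → lowest.
Final ranking (highest to lowest):

Eve > Nate > Mia > Pat > Iris > Grace > Kate


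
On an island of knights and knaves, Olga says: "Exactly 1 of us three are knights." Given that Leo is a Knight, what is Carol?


Olga claims exactly 1 knights among Olga, Leo, Carol.
Given: Leo is a Knight.

Case 1: Olga is a Knight (tells truth)
  Then exactly 1 of the three are knights.
  Counting Olga, Leo: 2 knight(s) so far. Need -1 more → impossible.
Case 2: Olga is a Knave (lies)
  Then the count is NOT 1.
  If Carol = Knave, count = 1 = 1 → claim would be true, contradicts lie.
  If Carol = Knight, count = 2 ≠ 1 → lie confirmed ✓

Carol is a Knight.

Knight


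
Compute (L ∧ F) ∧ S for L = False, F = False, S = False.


L = False, F = False, S = False
Step 1: L ∧ F = False AND False = False
Step 2: False ∧ S = False AND False = False
AND is true only when ALL operands are true.

False


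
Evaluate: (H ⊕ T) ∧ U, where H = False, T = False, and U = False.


H = False, T = False, U = False
Step 1: H ⊕ T = False XOR False = False
Step 2: False ∧ U = False AND False = False
XOR true when exactly one of H,T is true; then AND with U.

False


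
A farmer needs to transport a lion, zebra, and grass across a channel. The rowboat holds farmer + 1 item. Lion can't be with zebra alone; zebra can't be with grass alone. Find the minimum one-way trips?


1. farmer+zebra → 2. farmer ← 3. farmer+lion → 4. farmer+zebra ← 5. farmer+grass → 6. farmer ← 7. farmer+zebra →
Minimum trips = 7

7


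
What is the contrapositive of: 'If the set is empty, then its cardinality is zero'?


Original: If the set is empty, then its cardinality is zero
Contrapositive: If ¬Q, then ¬P
Negate Q: not (its cardinality is zero)
Negate P: not (the set is empty)

If not (its cardinality is zero), then not (the set is empty).


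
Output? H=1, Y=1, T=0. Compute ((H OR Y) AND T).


H OR Y = 1|1 = 1
1 AND 0 = 0

0


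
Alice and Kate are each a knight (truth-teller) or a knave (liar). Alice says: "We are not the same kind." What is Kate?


Alice says: "We are not the same kind."
Case 1: Alice is a Knight (truth-teller)
  Statement is true → they ARE different → Kate is a Knave
Case 2: Alice is a Knave (liar)
  Statement is false → they are NOT different → Kate is a Knave
In both cases, Kate is a Knave.

Knave


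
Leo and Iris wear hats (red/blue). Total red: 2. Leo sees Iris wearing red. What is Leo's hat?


Total red = 2, Iris = red
Red accounted for: 1
Remaining for Leo: 1
Leo's hat is red.

red


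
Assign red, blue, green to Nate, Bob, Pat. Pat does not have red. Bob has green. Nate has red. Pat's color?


From clues:
  Nate → red
  Bob → green
By elimination, Pat gets the remaining.

blue


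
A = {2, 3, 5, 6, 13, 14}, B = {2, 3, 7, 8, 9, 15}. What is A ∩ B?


A = {2, 3, 5, 6, 13, 14}
B = {2, 3, 7, 8, 9, 15}
Operation: intersection
Elements in both: 2, 3

{2, 3}


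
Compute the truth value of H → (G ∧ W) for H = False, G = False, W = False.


H = False, G = False, W = False
Step 1: G ∧ W = False AND False = False
Step 2: H → (False): false only when H=True and consequent=False.
Result: True

True


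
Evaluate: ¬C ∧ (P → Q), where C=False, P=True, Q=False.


C = False, P = True, Q = False
Expression: ¬C ∧ (P → Q)
Step 1: ¬C = NOT False = True
Step 2: P → Q = True → False (false only if P=True, Q=False) = False
Step 3: (True) ∧ (False) = True AND False = False

False


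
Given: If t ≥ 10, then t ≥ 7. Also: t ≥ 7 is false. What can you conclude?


Modus tollens: P → Q, ¬Q ⊢ ¬P
P: t ≥ 10
Q: t ≥ 7
We have P → Q and Q is false.
By modus tollens, P must be false.

It is not the case that t ≥ 10


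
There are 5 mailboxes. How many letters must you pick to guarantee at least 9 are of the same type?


Pigeonhole: to guarantee k in one of n categories, need (k-1)×n + 1.
k = 9, n = 5
Minimum = (9-1) × 5 + 1 = 8 × 5 + 1

41


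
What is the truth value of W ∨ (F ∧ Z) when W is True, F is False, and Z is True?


W = True, F = False, Z = True
Step 1: F ∧ Z = False AND True = False
Step 2: W ∨ False = True OR False = True
AND evaluated first (higher precedence); then OR applied.

True


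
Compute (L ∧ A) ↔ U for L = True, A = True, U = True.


L = True, A = True, U = True
Step 1: L ∧ A = True AND True = True
Step 2: (True) ↔ U: true when both sides have same truth value.
Result: True ↔ True = True

True


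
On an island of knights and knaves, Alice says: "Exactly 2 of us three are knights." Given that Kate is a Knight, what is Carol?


Alice claims exactly 2 knights among Alice, Kate, Carol.
Given: Kate is a Knight.

Case 1: Alice is a Knight (tells truth)
  Then exactly 2 of the three are knights.
  Counting Alice, Kate: 2 knight(s) so far. Need 0 more → Carol = Knave.
Case 2: Alice is a Knave (lies)
  Then the count is NOT 2.
  If Carol = Knight, count = 2 = 2 → claim would be true, contradicts lie.
  If Carol = Knave, count = 1 ≠ 2 → lie confirmed ✓

Carol is a Knave.

Knave


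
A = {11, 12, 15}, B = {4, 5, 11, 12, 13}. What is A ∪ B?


A = {11, 12, 15}
B = {4, 5, 11, 12, 13}
Operation: union
All elements combined: 4, 5, 11, 12, 13, 15

{4, 5, 11, 12, 13, 15}


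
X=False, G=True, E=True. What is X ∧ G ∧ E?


X = False, G = True, E = True
Expression: X ∧ G ∧ E
Step 1: X ∧ G = False AND True = False
Step 2: (False) ∧ E = False AND True = False

False


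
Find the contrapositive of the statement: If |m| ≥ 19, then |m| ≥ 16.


Original: If |m| ≥ 19, then |m| ≥ 16
Contrapositive: If ¬Q, then ¬P
Negate Q: not (|m| ≥ 16)
Negate P: not (|m| ≥ 19)

If not (|m| ≥ 16), then not (|m| ≥ 19).


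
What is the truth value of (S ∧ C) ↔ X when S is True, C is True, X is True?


S = True, C = True, X = True
Step 1: S ∧ C = True AND True = True
Step 2: (True) ↔ X: true when both sides have same truth value.
Result: True ↔ True = True

True


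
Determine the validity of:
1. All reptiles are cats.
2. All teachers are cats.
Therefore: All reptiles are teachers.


Premise 1: All reptiles are cats.
Premise 2: All teachers are cats.
Conclusion: All reptiles are teachers.
Fallacy: undistributed middle. cats is predicate in both.
Counterexample: reptiles and teachers could be disjoint subsets of cats.

Invalid


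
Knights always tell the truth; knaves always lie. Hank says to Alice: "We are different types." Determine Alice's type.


Hank says: "We are different types."
Case 1: Hank is a Knight (truth-teller)
  Statement is true → they ARE different → Alice is a Knave
Case 2: Hank is a Knave (liar)
  Statement is false → they are NOT different → Alice is a Knave
In both cases, Alice is a Knave.

Knave


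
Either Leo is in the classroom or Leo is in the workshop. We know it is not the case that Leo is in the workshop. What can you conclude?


Disjunctive syllogism: P ∨ Q, ¬P ⊢ Q
Disjunction: Leo is in the classroom ∨ Leo is in the workshop
We know it is not the case that Leo is in the workshop.
By disjunctive syllogism, the other disjunct must be true.

Leo is in the classroom


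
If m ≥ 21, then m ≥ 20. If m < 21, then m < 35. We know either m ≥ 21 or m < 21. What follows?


Constructive dilemma: (P → Q) ∧ (R → S), P ∨ R ⊢ Q ∨ S
Premise 1: m ≥ 21 → m ≥ 20
Premise 2: m < 21 → m < 35
Premise 3: m ≥ 21 ∨ m < 21
Case 1: Assuming m ≥ 21, then by Premise 1, m ≥ 20.
Case 2: Assuming m < 21, then by Premise 2, m < 35.
Since one of m ≥ 21 or m < 21 must hold, we get m ≥ 20 or m < 35.

m ≥ 20 or m < 35.


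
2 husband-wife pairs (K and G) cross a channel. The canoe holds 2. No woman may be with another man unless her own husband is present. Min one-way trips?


Label couples K and G.
1. WK+WG → (far: WK,WG; near: HK,HG)
2. WK ←   (far: WG; near: HK,HG,WK)
3. HK+HG → (far: HK,HG,WG; near: WK)
4. HK ←   (far: HG,WG; near: HK,WK)  — HK returns, since WK is alone on near bank
5. HK+WK → (far: all four; near: empty)
Every state respects the constraint.
Minimum trips = 5

5


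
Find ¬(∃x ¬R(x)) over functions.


Original: ∃x ¬R(x)
Rule: ¬∀→∃, ¬∃→∀, negate predicate.
Negation: ∀x R(x)

∀x R(x)


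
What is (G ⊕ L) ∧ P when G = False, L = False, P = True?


G = False, L = False, P = True
Step 1: G ⊕ L = False XOR False = False
Step 2: False ∧ P = False AND True = False
XOR true when exactly one of G,L is true; then AND with P.

False


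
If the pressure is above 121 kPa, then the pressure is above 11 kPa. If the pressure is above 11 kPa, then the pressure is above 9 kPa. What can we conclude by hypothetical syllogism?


Hypothetical syllogism: P → Q, Q → R ⊢ P → R
Premise 1: the pressure is above 121 kPa → the pressure is above 11 kPa
Premise 2: the pressure is above 11 kPa → the pressure is above 9 kPa
Chain the implications: the middle term (the pressure is above 11 kPa) links the two.
Conclusion: If the pressure is above 121 kPa, then the pressure is above 9 kPa.

If the pressure is above 121 kPa, then the pressure is above 9 kPa.


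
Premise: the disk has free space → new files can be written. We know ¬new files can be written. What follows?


Modus tollens: P → Q, ¬Q ⊢ ¬P
P: the disk has free space
Q: new files can be written
We have P → Q and Q is false.
By modus tollens, P must be false.

It is not the case that the disk has free space


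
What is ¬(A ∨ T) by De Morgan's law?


De Morgan's law: ¬(P ∨ Q) ≡ ¬P ∧ ¬Q
¬(A ∨ T) = ¬A ∧ ¬T

¬A ∧ ¬T


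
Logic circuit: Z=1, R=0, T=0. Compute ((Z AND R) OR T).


Z AND R = 1&0 = 0
0 OR 0 = 0

0


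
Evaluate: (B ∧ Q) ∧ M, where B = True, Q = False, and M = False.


B = True, Q = False, M = False
Step 1: B ∧ Q = True AND False = False
Step 2: False ∧ M = False AND False = False
AND is true only when ALL operands are true.

False


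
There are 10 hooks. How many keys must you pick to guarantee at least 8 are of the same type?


Pigeonhole: to guarantee k in one of n categories, need (k-1)×n + 1.
k = 8, n = 10
Minimum = (8-1) × 10 + 1 = 7 × 10 + 1

71


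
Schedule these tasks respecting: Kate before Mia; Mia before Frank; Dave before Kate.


Constraints: Kate before Mia; Mia before Frank; Dave before Kate
Method: repeatedly schedule the remaining task that has no remaining task required before it.
  Step 1: remaining {Frank, Dave, Kate, Mia}; every task except Dave still has a predecessor pending → schedule Dave.
  Step 2: remaining {Frank, Kate, Mia}; every task except Kate still has a predecessor pending → schedule Kate.
  Step 3: remaining {Frank, Mia}; every task except Mia still has a predecessor pending → schedule Mia.
  Step 4: only Frank remains → schedule Frank.
Resulting order:

Dave → Kate → Mia → Frank


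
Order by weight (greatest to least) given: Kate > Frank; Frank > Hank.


Constraints: Kate > Frank; Frank > Hank
Method: at each step, the next-highest is the one remaining person who never appears on the smaller side of a constraint between remaining people.
  Step 1: remaining {Kate, Hank, Frank}; on the smaller side: {Hank, Frank} → Kate is next (Kate > Frank).
  Step 2: remaining {Hank, Frank}; on the smaller side: {Hank} → Frank is next (Frank > Hank).
  Step 3: only Hank remains → lowest.
Final ranking (highest to lowest):

Kate > Frank > Hank


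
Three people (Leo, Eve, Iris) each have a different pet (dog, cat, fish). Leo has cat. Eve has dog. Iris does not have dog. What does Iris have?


From clues:
  Eve → dog
  Leo → cat
By elimination, Iris gets the remaining.

fish


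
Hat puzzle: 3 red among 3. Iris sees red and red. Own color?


Total red = 3, seen red = 2
Own red = 3 - 2 = 1
Iris's hat is red.

red


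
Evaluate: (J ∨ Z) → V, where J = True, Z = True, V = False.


J = True, Z = True, V = False
Step 1: J ∨ Z = True OR True = True
Step 2: (True) → V: false only when antecedent=True and V=False.
Result: False

False


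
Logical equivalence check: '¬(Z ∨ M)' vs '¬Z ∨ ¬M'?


Expression 1: ¬(Z ∨ M)
Expression 2: ¬Z ∨ ¬M
Truth table (Z M | Expr1 Expr2):
  T T |   F     F
  T F |   F     T   ← differ
  F T |   F     T   ← differ
  F F |   T     T
Counterexample: Z=T, M=F gives Expr1 = F but Expr2 = T, so the expressions are NOT logically equivalent.

No


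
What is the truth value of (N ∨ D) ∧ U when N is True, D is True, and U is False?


N = True, D = True, U = False
Step 1: N ∨ D = True OR True = True
Step 2: True ∧ U = True AND False = False
OR is true when at least one operand is true; AND requires both.

False


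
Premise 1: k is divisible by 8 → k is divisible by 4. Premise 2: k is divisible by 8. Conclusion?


Modus ponens: P → Q, P ⊢ Q
P: k is divisible by 8
Q: k is divisible by 4
We have P → Q and P is true.
By modus ponens, Q must be true.

k is divisible by 4


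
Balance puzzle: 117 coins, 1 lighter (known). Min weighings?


Each weighing has 3 outcomes (left heavy / balance / right heavy), so k weighings distinguish at most 3^k cases; splitting into three near-equal groups achieves this.
Need 3^k ≥ 117: 3^4 = 81 < 117 ≤ 3^5 = 243
k = ⌈log₃(117)⌉ = 5

5


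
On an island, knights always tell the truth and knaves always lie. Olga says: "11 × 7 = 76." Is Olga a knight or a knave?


Statement: "11 × 7 = 76."
Actual: 11 × 7 = 77
Claimed: 76
Statement is FALSE → Olga lies → Knave

Knave


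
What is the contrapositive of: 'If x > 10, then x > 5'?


Original: If x > 10, then x > 5
Contrapositive: If ¬Q, then ¬P
Negate Q: not (x > 5)
Negate P: not (x > 10)

If not (x > 5), then not (x > 10).


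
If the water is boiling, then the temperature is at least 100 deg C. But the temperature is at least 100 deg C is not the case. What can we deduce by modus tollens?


Modus tollens: P → Q, ¬Q ⊢ ¬P
P: the water is boiling
Q: the temperature is at least 100 deg C
We have P → Q and Q is false.
By modus tollens, P must be false.

It is not the case that the water is boiling


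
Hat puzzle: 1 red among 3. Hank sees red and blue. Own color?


Total red = 1, seen red = 1
Own red = 1 - 1 = 0
Hank's hat is blue.

blue


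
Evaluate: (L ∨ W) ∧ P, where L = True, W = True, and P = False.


L = True, W = True, P = False
Step 1: L ∨ W = True OR True = True
Step 2: True ∧ P = True AND False = False
OR is true when at least one operand is true; AND requires both.

False


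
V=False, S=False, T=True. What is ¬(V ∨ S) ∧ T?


V = False, S = False, T = True
Expression: ¬(V ∨ S) ∧ T
Step 1: V ∨ S = False OR False = False
Step 2: ¬(V ∨ S) = NOT False = True
Step 3: (True) ∧ T = True AND True = True

True


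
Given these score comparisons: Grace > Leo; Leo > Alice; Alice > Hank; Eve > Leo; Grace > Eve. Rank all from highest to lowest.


Constraints: Grace > Leo; Leo > Alice; Alice > Hank; Eve > Leo; Grace > Eve
Method: at each step, the next-highest is the one remaining person who never appears on the smaller side of a constraint between remaining people.
  Step 1: remaining {Leo, Grace, Alice, Eve, Hank}; on the smaller side: {Leo, Alice, Eve, Hank} → Grace is next (Grace > Leo; Grace > Eve).
  Step 2: remaining {Leo, Alice, Eve, Hank}; on the smaller side: {Leo, Alice, Hank} → Eve is next (Eve > Leo).
  Step 3: remaining {Leo, Alice, Hank}; on the smaller side: {Alice, Hank} → Leo is next (Leo > Alice).
  Step 4: remaining {Alice, Hank}; on the smaller side: {Hank} → Alice is next (Alice > Hank).
  Step 5: only Hank remains → lowest.
Final ranking (highest to lowest):

Grace > Eve > Leo > Alice > Hank


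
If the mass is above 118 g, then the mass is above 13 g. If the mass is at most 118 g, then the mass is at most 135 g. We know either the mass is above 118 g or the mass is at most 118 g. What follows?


Constructive dilemma: (P → Q) ∧ (R → S), P ∨ R ⊢ Q ∨ S
Premise 1: the mass is above 118 g → the mass is above 13 g
Premise 2: the mass is at most 118 g → the mass is at most 135 g
Premise 3: the mass is above 118 g ∨ the mass is at most 118 g
Case 1: Assuming the mass is above 118 g, then by Premise 1, the mass is above 13 g.
Case 2: Assuming the mass is at most 118 g, then by Premise 2, the mass is at most 135 g.
Since one of the mass is above 118 g or the mass is at most 118 g must hold, we get the mass is above 13 g or the mass is at most 135 g.

The mass is above 13 g or the mass is at most 135 g.


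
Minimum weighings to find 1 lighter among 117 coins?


Each weighing has 3 outcomes (left heavy / balance / right heavy), so k weighings distinguish at most 3^k cases; splitting into three near-equal groups achieves this.
Need 3^k ≥ 117: 3^4 = 81 < 117 ≤ 3^5 = 243
k = ⌈log₃(117)⌉ = 5

5


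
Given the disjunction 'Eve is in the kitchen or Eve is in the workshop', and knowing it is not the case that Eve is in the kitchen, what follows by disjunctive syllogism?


Disjunctive syllogism: P ∨ Q, ¬P ⊢ Q
Disjunction: Eve is in the kitchen ∨ Eve is in the workshop
We know it is not the case that Eve is in the kitchen.
By disjunctive syllogism, the other disjunct must be true.

Eve is in the workshop


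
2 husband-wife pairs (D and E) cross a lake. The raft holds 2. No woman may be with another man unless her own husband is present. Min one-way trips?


Label couples D and E.
1. WD+WE → (far: WD,WE; near: HD,HE)
2. WD ←   (far: WE; near: HD,HE,WD)
3. HD+HE → (far: HD,HE,WE; near: WD)
4. HD ←   (far: HE,WE; near: HD,WD)  — HD returns, since WD is alone on near bank
5. HD+WD → (far: all four; near: empty)
Every state respects the constraint.
Minimum trips = 5

5


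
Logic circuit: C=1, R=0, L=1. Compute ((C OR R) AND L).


C OR R = 1|0 = 1
1 AND 1 = 1

1


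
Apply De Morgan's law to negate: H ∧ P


De Morgan's law: ¬(P ∧ Q) ≡ ¬P ∨ ¬Q
¬(H ∧ P) = ¬H ∨ ¬P

¬H ∨ ¬P


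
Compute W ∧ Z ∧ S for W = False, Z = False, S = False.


W = False, Z = False, S = False
Step 1: W ∧ Z = False AND False = False
Step 2: (False) ∧ S = (False) AND False = False
AND is true only when ALL operands are true.

False


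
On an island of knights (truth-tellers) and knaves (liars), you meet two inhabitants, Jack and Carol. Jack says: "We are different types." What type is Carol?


Jack says: "We are different types."
Case 1: Jack is a Knight (truth-teller)
  Statement is true → they ARE different → Carol is a Knave
Case 2: Jack is a Knave (liar)
  Statement is false → they are NOT different → Carol is a Knave
In both cases, Carol is a Knave.

Knave


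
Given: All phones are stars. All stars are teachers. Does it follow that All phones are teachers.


Premise 1: All phones are stars.
Premise 2: All stars are teachers.
Conclusion: All phones are teachers.
Barbara syllogism (AAA-1): All A are B, All B are C → All A are C.
Middle term (stars) distributed in premise 2.

Valid


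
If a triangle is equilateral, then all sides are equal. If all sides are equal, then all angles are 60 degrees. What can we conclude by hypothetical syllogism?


Hypothetical syllogism: P → Q, Q → R ⊢ P → R
Premise 1: a triangle is equilateral → all sides are equal
Premise 2: all sides are equal → all angles are 60 degrees
Chain the implications: the middle term (all sides are equal) links the two.
Conclusion: If a triangle is equilateral, then all angles are 60 degrees.

If a triangle is equilateral, then all angles are 60 degrees.


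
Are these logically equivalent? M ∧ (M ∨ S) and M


Expression 1: M ∧ (M ∨ S)
Expression 2: M
Truth table (M S | Expr1 Expr2):
  T T |   T     T
  T F |   T     T
  F T |   F     F
  F F |   F     F
All 4 rows agree, so the expressions are logically equivalent.

Yes


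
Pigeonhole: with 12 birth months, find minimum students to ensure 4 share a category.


Pigeonhole: to guarantee k in one of n categories, need (k-1)×n + 1.
k = 4, n = 12
Minimum = (4-1) × 12 + 1 = 3 × 12 + 1

37


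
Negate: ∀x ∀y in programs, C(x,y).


Original: ∀x ∀y C(x,y)
Rule: ¬∀→∃, ¬∃→∀, negate predicate.
Negation: ∃x ∃y ¬C(x,y)

∃x ∃y ¬C(x,y)


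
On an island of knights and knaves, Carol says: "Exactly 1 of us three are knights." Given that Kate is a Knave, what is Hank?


Carol claims exactly 1 knights among Carol, Kate, Hank.
Given: Kate is a Knave.

Case 1: Carol is a Knight (tells truth)
  Then exactly 1 of the three are knights.
  Counting Carol, Kate: 1 knight(s) so far. Need 0 more → Hank = Knave.
Case 2: Carol is a Knave (lies)
  Then the count is NOT 1.
  If Hank = Knight, count = 1 = 1 → claim would be true, contradicts lie.
  If Hank = Knave, count = 0 ≠ 1 → lie confirmed ✓

Hank is a Knave.

Knave


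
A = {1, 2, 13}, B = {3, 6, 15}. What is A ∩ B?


A = {1, 2, 13}
B = {3, 6, 15}
Operation: intersection
Elements in both: none

∅


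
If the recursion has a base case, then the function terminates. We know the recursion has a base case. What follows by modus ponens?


Modus ponens: P → Q, P ⊢ Q
P: the recursion has a base case
Q: the function terminates
We have P → Q and P is true.
By modus ponens, Q must be true.

The function terminates


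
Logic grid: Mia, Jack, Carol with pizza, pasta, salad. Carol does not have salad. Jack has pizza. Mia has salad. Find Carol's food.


From clues:
  Jack → pizza
  Mia → salad
By elimination, Carol gets the remaining.

pasta


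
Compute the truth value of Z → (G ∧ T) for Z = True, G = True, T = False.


Z = True, G = True, T = False
Step 1: G ∧ T = True AND False = False
Step 2: Z → (False): false only when Z=True and consequent=False.
Result: False

False


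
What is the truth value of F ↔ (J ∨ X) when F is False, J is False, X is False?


F = False, J = False, X = False
Step 1: J ∨ X = False OR False = False
Step 2: F ↔ (False): true when both sides have same truth value.
Result: False ↔ False = True

True


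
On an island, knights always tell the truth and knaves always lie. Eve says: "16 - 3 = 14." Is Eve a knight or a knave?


Statement: "16 - 3 = 14."
Actual: 16 - 3 = 13
Claimed: 14
Statement is FALSE → Eve lies → Knave

Knave


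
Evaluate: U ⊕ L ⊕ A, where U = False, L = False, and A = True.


U = False, L = False, A = True
Step 1: U ⊕ L = False XOR False = False
Step 2: False ⊕ A = False XOR True = True
XOR is true when an odd number of operands are true.

True


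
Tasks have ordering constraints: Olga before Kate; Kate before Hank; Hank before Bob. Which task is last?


Constraints: Olga before Kate; Kate before Hank; Hank before Bob
The last task can have nothing scheduled after it, so it must never appear on the left of a 'before'.
Tasks appearing before some other task: Olga, Kate, Hank.
The only task not in that list is Bob → it is last.

Bob


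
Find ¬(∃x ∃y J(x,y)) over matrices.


Original: ∃x ∃y J(x,y)
Rule: ¬∀→∃, ¬∃→∀, negate predicate.
Negation: ∀x ∀y ¬J(x,y)

∀x ∀y ¬J(x,y)


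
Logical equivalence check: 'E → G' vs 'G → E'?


Expression 1: E → G
Expression 2: G → E
Truth table (E G | Expr1 Expr2):
  T T |   T     T
  T F |   F     T   ← differ
  F T |   T     F   ← differ
  F F |   T     T
Counterexample: E=T, G=F gives Expr1 = F but Expr2 = T, so the expressions are NOT logically equivalent.

No


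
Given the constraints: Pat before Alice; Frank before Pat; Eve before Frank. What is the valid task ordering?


Constraints: Pat before Alice; Frank before Pat; Eve before Frank
Method: repeatedly schedule the remaining task that has no remaining task required before it.
  Step 1: remaining {Eve, Alice, Frank, Pat}; every task except Eve still has a predecessor pending → schedule Eve.
  Step 2: remaining {Alice, Frank, Pat}; every task except Frank still has a predecessor pending → schedule Frank.
  Step 3: remaining {Alice, Pat}; every task except Pat still has a predecessor pending → schedule Pat.
  Step 4: only Alice remains → schedule Alice.
Resulting order:

Eve → Frank → Pat → Alice


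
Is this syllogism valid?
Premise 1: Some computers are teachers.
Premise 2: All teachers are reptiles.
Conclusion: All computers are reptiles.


Premise 1: Some computers are teachers.
Premise 2: All teachers are reptiles.
Conclusion: All computers are reptiles.
Fallacy: illicit minor. The minor term (computers) is distributed in the conclusion ('All computers ...') but undistributed in its premise ('Some computers are teachers' doesn't cover all computers).
Only 'Some computers are reptiles' follows, not 'All'.

Invalid


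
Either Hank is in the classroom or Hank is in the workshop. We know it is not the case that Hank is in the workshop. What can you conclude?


Disjunctive syllogism: P ∨ Q, ¬P ⊢ Q
Disjunction: Hank is in the classroom ∨ Hank is in the workshop
We know it is not the case that Hank is in the workshop.
By disjunctive syllogism, the other disjunct must be true.

Hank is in the classroom


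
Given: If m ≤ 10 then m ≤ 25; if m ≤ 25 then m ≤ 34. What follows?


Hypothetical syllogism: P → Q, Q → R ⊢ P → R
Premise 1: m ≤ 10 → m ≤ 25
Premise 2: m ≤ 25 → m ≤ 34
Chain the implications: the middle term (m ≤ 25) links the two.
Conclusion: If m ≤ 10, then m ≤ 34.

If m ≤ 10, then m ≤ 34.


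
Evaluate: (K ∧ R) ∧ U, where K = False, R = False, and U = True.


K = False, R = False, U = True
Step 1: K ∧ R = False AND False = False
Step 2: False ∧ U = False AND True = False
AND is true only when ALL operands are true.

False


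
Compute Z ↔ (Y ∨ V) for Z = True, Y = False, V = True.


Z = True, Y = False, V = True
Step 1: Y ∨ V = False OR True = True
Step 2: Z ↔ (True): true when both sides have same truth value.
Result: True ↔ True = True

True


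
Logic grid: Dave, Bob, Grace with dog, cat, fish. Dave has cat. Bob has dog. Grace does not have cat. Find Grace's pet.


From clues:
  Dave → cat
  Bob → dog
By elimination, Grace gets the remaining.

fish


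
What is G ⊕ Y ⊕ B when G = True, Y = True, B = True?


G = True, Y = True, B = True
Step 1: G ⊕ Y = True XOR True = False
Step 2: False ⊕ B = False XOR True = True
XOR is true when an odd number of operands are true.

True


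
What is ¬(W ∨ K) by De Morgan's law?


De Morgan's law: ¬(P ∨ Q) ≡ ¬P ∧ ¬Q
¬(W ∨ K) = ¬W ∧ ¬K

¬W ∧ ¬K


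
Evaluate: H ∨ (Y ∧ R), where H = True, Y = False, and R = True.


H = True, Y = False, R = True
Step 1: Y ∧ R = False AND True = False
Step 2: H ∨ False = True OR False = True
AND evaluated first (higher precedence); then OR applied.

True


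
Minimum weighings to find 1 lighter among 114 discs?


Each weighing has 3 outcomes (left heavy / balance / right heavy), so k weighings distinguish at most 3^k cases; splitting into three near-equal groups achieves this.
Need 3^k ≥ 114: 3^4 = 81 < 114 ≤ 3^5 = 243
k = ⌈log₃(114)⌉ = 5

5


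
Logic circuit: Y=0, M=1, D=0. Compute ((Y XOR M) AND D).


Y XOR M = 0^1 = 1
1 AND 0 = 0

0


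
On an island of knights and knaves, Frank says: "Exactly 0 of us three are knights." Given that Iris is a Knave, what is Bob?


Frank claims exactly 0 knights among Frank, Iris, Bob.
Given: Iris is a Knave.

Case 1: Frank is a Knight (tells truth)
  Then exactly 0 of the three are knights.
  Counting Frank, Iris: 1 knight(s) so far. Need -1 more → impossible.
Case 2: Frank is a Knave (lies)
  Then the count is NOT 0.
  If Bob = Knave, count = 0 = 0 → claim would be true, contradicts lie.
  If Bob = Knight, count = 1 ≠ 0 → lie confirmed ✓

Bob is a Knight.

Knight


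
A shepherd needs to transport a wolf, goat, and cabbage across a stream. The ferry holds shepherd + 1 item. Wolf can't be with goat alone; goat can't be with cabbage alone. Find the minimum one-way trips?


1. shepherd+goat → 2. shepherd ← 3. shepherd+wolf → 4. shepherd+goat ← 5. shepherd+cabbage → 6. shepherd ← 7. shepherd+goat →
Minimum trips = 7

7


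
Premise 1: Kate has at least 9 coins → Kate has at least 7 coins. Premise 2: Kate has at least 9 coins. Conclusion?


Modus ponens: P → Q, P ⊢ Q
P: Kate has at least 9 coins
Q: Kate has at least 7 coins
We have P → Q and P is true.
By modus ponens, Q must be true.

Kate has at least 7 coins


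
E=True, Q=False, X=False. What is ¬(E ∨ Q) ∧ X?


E = True, Q = False, X = False
Expression: ¬(E ∨ Q) ∧ X
Step 1: E ∨ Q = True OR False = True
Step 2: ¬(E ∨ Q) = NOT True = False
Step 3: (False) ∧ X = False AND False = False

False


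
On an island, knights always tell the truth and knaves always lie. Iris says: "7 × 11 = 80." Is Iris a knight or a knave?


Statement: "7 × 11 = 80."
Actual: 7 × 11 = 77
Claimed: 80
Statement is FALSE → Iris lies → Knave

Knave


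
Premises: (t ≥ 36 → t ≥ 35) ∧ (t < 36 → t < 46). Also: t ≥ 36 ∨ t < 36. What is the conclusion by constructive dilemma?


Constructive dilemma: (P → Q) ∧ (R → S), P ∨ R ⊢ Q ∨ S
Premise 1: t ≥ 36 → t ≥ 35
Premise 2: t < 36 → t < 46
Premise 3: t ≥ 36 ∨ t < 36
Case 1: Assuming t ≥ 36, then by Premise 1, t ≥ 35.
Case 2: Assuming t < 36, then by Premise 2, t < 46.
Since one of t ≥ 36 or t < 36 must hold, we get t ≥ 35 or t < 46.

t ≥ 35 or t < 46.


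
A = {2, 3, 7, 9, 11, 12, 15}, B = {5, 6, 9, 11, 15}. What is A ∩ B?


A = {2, 3, 7, 9, 11, 12, 15}
B = {5, 6, 9, 11, 15}
Operation: intersection
Elements in both: 9, 11, 15

{9, 11, 15}


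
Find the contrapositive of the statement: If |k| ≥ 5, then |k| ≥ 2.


Original: If |k| ≥ 5, then |k| ≥ 2
Contrapositive: If ¬Q, then ¬P
Negate Q: not (|k| ≥ 2)
Negate P: not (|k| ≥ 5)

If not (|k| ≥ 2), then not (|k| ≥ 5).


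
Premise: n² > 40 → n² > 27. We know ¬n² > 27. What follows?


Modus tollens: P → Q, ¬Q ⊢ ¬P
P: n² > 40
Q: n² > 27
We have P → Q and Q is false.
By modus tollens, P must be false.

It is not the case that n² > 40


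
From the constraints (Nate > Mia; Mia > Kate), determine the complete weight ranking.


Constraints: Nate > Mia; Mia > Kate
Method: at each step, the next-highest is the one remaining person who never appears on the smaller side of a constraint between remaining people.
  Step 1: remaining {Kate, Nate, Mia}; on the smaller side: {Kate, Mia} → Nate is next (Nate > Mia).
  Step 2: remaining {Kate, Mia}; on the smaller side: {Kate} → Mia is next (Mia > Kate).
  Step 3: only Kate remains → lowest.
Final ranking (highest to lowest):

Nate > Mia > Kate


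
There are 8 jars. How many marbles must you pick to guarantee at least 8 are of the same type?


Pigeonhole: to guarantee k in one of n categories, need (k-1)×n + 1.
k = 8, n = 8
Minimum = (8-1) × 8 + 1 = 7 × 8 + 1

57


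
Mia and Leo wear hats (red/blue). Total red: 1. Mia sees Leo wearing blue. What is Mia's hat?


Total red = 1, Leo = blue
Red accounted for: 0
Remaining for Mia: 1
Mia's hat is red.

red


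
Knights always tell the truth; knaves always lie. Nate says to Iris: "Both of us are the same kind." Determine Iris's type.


Nate says: "Both of us are the same kind."
Case 1: Nate is a Knight (truth-teller)
  Statement is true → they ARE the same → Iris is also a Knight
Case 2: Nate is a Knave (liar)
  Statement is false → they are NOT the same → Iris is a Knight
In both cases, Iris is a Knight.

Knight


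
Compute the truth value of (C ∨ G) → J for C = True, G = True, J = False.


C = True, G = True, J = False
Step 1: C ∨ G = True OR True = True
Step 2: (True) → J: false only when antecedent=True and J=False.
Result: False

False


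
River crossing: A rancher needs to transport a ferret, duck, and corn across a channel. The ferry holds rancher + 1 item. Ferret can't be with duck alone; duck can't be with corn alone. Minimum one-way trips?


1. rancher+duck → 2. rancher ← 3. rancher+ferret → 4. rancher+duck ← 5. rancher+corn → 6. rancher ← 7. rancher+duck →
Minimum trips = 7

7


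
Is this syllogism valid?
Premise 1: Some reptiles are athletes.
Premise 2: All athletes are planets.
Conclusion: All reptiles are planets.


Premise 1: Some reptiles are athletes.
Premise 2: All athletes are planets.
Conclusion: All reptiles are planets.
Fallacy: illicit minor. The minor term (reptiles) is distributed in the conclusion ('All reptiles ...') but undistributed in its premise ('Some reptiles are athletes' doesn't cover all reptiles).
Only 'Some reptiles are planets' follows, not 'All'.

Invalid


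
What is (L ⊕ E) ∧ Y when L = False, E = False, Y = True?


L = False, E = False, Y = True
Step 1: L ⊕ E = False XOR False = False
Step 2: False ∧ Y = False AND True = False
XOR true when exactly one of L,E is true; then AND with Y.

False


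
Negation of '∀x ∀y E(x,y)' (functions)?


Original: ∀x ∀y E(x,y)
Rule: ¬∀→∃, ¬∃→∀, negate predicate.
Negation: ∃x ∃y ¬E(x,y)

∃x ∃y ¬E(x,y)


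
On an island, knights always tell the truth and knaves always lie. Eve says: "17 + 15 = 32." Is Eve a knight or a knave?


Statement: "17 + 15 = 32."
Actual: 17 + 15 = 32
Claimed: 32
Statement is TRUE → Eve tells the truth → Knight

Knight


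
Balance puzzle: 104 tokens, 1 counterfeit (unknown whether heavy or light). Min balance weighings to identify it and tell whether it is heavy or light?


Let n = 104. 208 possibilities (n tokens × lighter/heavier); each weighing has 3 outcomes.
Bound for k weighings: say the first weighing puts j tokens on each pan. If it tips, the 2j weighed tokens remain suspects (each with a known direction) and k-1 weighings give 3^(k-1) outcomes; 3^(k-1) is odd, so 2j ≤ 3^(k-1) - 1. If it balances, the n - 2j unweighed tokens remain with direction unknown: 2(n - 2j) ≤ 3^(k-1) - 1 by the same parity argument. Adding, n ≤ (3^(k-1) - 1) + (3^(k-1) - 1)/2 = (3^k - 3)/2, and the classical three-group strategy achieves this (3 tokens in 2 weighings, 12 in 3, 39 in 4, 120 in 5).
So we need the smallest k with (3^k - 3)/2 ≥ 104.
k = 4: (3^4 - 3)/2 = 39 < 104 ✗
k = 5: (3^5 - 3)/2 = 120 ≥ 104 ✓

5


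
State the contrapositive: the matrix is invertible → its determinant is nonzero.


Original: If the matrix is invertible, then its determinant is nonzero
Contrapositive: If ¬Q, then ¬P
Negate Q: not (its determinant is nonzero)
Negate P: not (the matrix is invertible)

If not (its determinant is nonzero), then not (the matrix is invertible).
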